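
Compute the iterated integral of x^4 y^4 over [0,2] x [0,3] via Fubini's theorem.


By Fubini's theorem, the double integral factors as a product of single integrals:
Step 1: integral_0^2 x^4 dx = [x^5/5] from 0 to 2
     = 2^5/5 = 6.4
Step 2: integral_0^3 y^4 dy = [y^5/5] from 0 to 3
     = 3^5/5 = 48.6
Step 3: Double integral = 6.4 * 48.6 = 311.04


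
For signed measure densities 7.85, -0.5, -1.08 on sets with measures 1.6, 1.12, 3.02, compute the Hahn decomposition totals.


Step 1: Compute signed measure on each set:
  Set 1: 7.85 * 1.6 = 12.56
  Set 2: -0.5 * 1.12 = -0.56
  Set 3: -1.08 * 3.02 = -3.2616
Step 2: Total signed measure = (12.56) + (-0.56) + (-3.2616)
     = 8.7384
Step 3: Positive part mu+(X) = sum of positive contributions = 12.56
Step 4: Negative part mu-(X) = |sum of negative contributions| = 3.8216


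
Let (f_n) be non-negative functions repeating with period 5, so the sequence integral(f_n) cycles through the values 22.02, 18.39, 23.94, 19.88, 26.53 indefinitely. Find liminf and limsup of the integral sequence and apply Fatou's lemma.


The sequence (integral(f_n)) is periodic with period 5, repeating the values 22.02, 18.39, 23.94, 19.88, 26.53 indefinitely.
Step 1: For a periodic sequence, every tail (a_m, a_(m+1), ...) contains all 5 period values infinitely often.
Step 2: Hence inf of every tail = min of the period values = min(22.02, 18.39, 23.94, 19.88, 26.53) = 18.39.
        liminf_n integral(f_n) = sup over m of (inf of tail from m) = 18.39.
Step 3: Similarly sup of every tail = max of the period values = 26.53.
        limsup_n integral(f_n) = 26.53.
Step 4: Fatou's lemma: integral(liminf_n f_n) <= liminf_n integral(f_n) = 18.39.
        So the integral of the pointwise liminf is at most 18.39.


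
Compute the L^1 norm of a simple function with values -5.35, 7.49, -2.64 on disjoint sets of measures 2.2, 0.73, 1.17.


Step 1: Compute |f_i|^1 for each value:
  |-5.35|^1 = 5.35
  |7.49|^1 = 7.49
  |-2.64|^1 = 2.64
Step 2: Multiply by measures and sum:
  5.35 * 2.2 = 11.77
  7.49 * 0.73 = 5.4677
  2.64 * 1.17 = 3.0888
Sum = 11.77 + 5.4677 + 3.0888 = 20.3265
Step 3: Take the p-th root:
||f||_1 = (20.3265)^(1/1) = 20.3265


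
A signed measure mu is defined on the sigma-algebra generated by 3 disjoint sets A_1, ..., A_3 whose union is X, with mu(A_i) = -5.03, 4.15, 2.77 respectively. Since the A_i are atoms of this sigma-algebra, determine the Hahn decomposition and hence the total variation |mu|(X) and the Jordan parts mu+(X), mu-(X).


Step 1: Every measurable set is a union of atoms (the cells / points), so a Hahn decomposition is
  obtained by grouping atoms by sign: P = union of atoms with mu > 0, N = union of the remaining atoms.
  Atoms in P (indices): 2, 3;  atoms in N (indices): 1
  Positive values: 4.15, 2.77
  Negative values: -5.03
Step 2: mu+(X) = mu(P) = sum of positive atom values = 6.92
Step 3: mu-(X) = -mu(N) = sum of |negative atom values| = 5.03
Step 4: |mu|(X) = mu+(X) + mu-(X) = 6.92 + 5.03 = 11.95


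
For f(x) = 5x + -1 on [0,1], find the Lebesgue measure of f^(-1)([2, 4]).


f^(-1)([2, 4]) = {x : 2 <= 5x + -1 <= 4}
Solving: (2 - -1)/5 <= x <= (4 - -1)/5
= [0.6, 1]
Intersecting with [0,1]: [0.6, 1]
Measure = 1 - 0.6 = 0.4


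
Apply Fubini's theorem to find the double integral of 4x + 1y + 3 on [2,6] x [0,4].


By Fubini, integrate in x first, then y.
Step 1: Fix y, integrate over x in [2,6]:
  integral(4x + 1y + 3, x=2..6)
  = 4*(6^2 - 2^2)/2 + (1y + 3)*(6 - 2)
  = 64 + (1y + 3)*4
  = 64 + 4y + 12
  = 76 + 4y
Step 2: Integrate over y in [0,4]:
  integral(76 + 4y, y=0..4)
  = 76*4 + 4*(4^2 - 0^2)/2
  = 304 + 32
  = 336


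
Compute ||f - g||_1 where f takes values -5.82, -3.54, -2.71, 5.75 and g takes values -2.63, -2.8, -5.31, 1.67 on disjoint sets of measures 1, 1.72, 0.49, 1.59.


Step 1: Compute differences f_i - g_i:
  -5.82 - -2.63 = -3.19
  -3.54 - -2.8 = -0.74
  -2.71 - -5.31 = 2.6
  5.75 - 1.67 = 4.08
Step 2: Compute |diff|^1 * measure for each set:
  |-3.19|^1 * 1 = 3.19 * 1 = 3.19
  |-0.74|^1 * 1.72 = 0.74 * 1.72 = 1.2728
  |2.6|^1 * 0.49 = 2.6 * 0.49 = 1.274
  |4.08|^1 * 1.59 = 4.08 * 1.59 = 6.4872
Step 3: Sum = 12.224
Step 4: ||f-g||_1 = (12.224)^(1/1) = 12.224


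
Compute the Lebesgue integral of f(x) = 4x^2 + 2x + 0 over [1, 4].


The Lebesgue integral of a Riemann-integrable function agrees with the Riemann integral.
Antiderivative F(x) = (4/3)x^3 + (2/2)x^2 + 0x
F(4) = (4/3)*4^3 + (2/2)*4^2 + 0*4
     = (4/3)*64 + (2/2)*16 + 0*4
     = 85.333333 + 16 + 0
     = 101.333333
F(1) = 2.333333
Integral = F(4) - F(1) = 101.333333 - 2.333333 = 99


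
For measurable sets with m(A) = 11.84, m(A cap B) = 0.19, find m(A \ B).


m(A \ B) = m(A) - m(A n B)
= 11.84 - 0.19
= 11.65


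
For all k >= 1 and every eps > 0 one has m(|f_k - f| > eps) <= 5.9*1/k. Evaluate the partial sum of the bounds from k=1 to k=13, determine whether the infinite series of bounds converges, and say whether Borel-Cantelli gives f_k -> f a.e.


Step 1: List the terms 5.9*1/k for k = 1 to 13:
  k=1: 5.9
  k=2: 2.95
  k=3: 1.966667
  k=4: 1.475
  k=5: 1.18
  k=6: 0.983333
  k=7: 0.842857
  k=8: 0.7375
  k=9: 0.655556
  k=10: 0.59
  k=11: 0.536364
  k=12: 0.491667
  k=13: 0.453846
Step 2: Partial sum = 5.9 + 2.95 + 1.966667 + 1.475 + 1.18 + 0.983333 + 0.842857 + 0.7375 + 0.655556 + 0.59 + 0.536364 + 0.491667 + 0.453846
     = 18.762789
Step 3: The full series sum_(k>=1) 5.9*1/k diverges (harmonic series, p = 1; a nonzero constant multiple of a divergent series diverges).
Step 4: The (first) Borel-Cantelli lemma requires a summable sequence of measures, so it does not apply here;
        from this bound alone no conclusion about a.e. convergence can be drawn (convergence in measure still
        gives an a.e.-convergent subsequence, but not a.e. convergence of the whole sequence).
Conclusion: series diverges; Borel-Cantelli is inconclusive about a.e. convergence of f_k.


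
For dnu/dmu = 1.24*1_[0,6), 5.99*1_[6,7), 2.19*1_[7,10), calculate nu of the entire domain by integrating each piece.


Integrate each piece of the Radon-Nikodym derivative:
Step 1: integral_0^6 1.24 dx = 1.24*(6-0) = 1.24*6 = 7.44
Step 2: integral_6^7 5.99 dx = 5.99*(7-6) = 5.99*1 = 5.99
Step 3: integral_7^10 2.19 dx = 2.19*(10-7) = 2.19*3 = 6.57
Total: 7.44 + 5.99 + 6.57 = 20


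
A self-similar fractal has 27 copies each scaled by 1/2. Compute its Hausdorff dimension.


For a self-similar set with N copies scaled by 1/r:
dim_H = log(N)/log(r) = log(27)/log(2)
= 3.295837/0.693147
= 4.754888


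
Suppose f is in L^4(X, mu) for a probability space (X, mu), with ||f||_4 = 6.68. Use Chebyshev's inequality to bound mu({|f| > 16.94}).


Chebyshev/Markov inequality: mu(|f| > eps) <= (||f||_p / eps)^p
Step 1: ||f||_4 / eps = 6.68 / 16.94 = 0.394333
Step 2: Raise to power p = 4:
  (0.394333)^4 = 0.02418
Step 3: Therefore mu(|f| > 16.94) <= 0.02418


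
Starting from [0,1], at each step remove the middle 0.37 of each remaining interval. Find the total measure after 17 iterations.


Step 1: At each step, fraction remaining = 1 - 0.37 = 0.63
Step 2: After 17 steps, measure = (0.63)^17
Result = 3.879621e-04


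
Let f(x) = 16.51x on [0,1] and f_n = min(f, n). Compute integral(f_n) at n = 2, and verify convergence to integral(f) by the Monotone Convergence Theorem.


f(x) = 16.51x on [0,1]; f_n(x) = min(16.51x, n). At n = 2:
Step 1: f(x) reaches 2 at x = 2/16.51 = 0.121139
Step 2: integral(f_2) = integral(16.51x, 0, 0.121139) + integral(2, 0.121139, 1)
       = 16.51*0.121139^2/2 + 2*(1 - 0.121139)
       = 0.121139 + 1.757723
       = 1.878861
Step 3: As n -> infinity, f_n increases to f, so by MCT integral(f_n) -> integral(f) = 16.51/2 = 8.255.
Convergence: integral(f_2) = 1.878861 -> 8.255 as n -> infinity


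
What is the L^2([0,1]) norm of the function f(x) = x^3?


Step 1: ||f||_2 = (integral_0^1 |x^3|^2 dx)^(1/2)
     = (integral_0^1 x^6 dx)^(1/2)
Step 2: integral_0^1 x^6 dx = [x^7/(7)] from 0 to 1 = 1^7/7
     = 1/7 = 0.142857
Step 3: ||f||_2 = (0.142857)^(1/2) = 0.377964


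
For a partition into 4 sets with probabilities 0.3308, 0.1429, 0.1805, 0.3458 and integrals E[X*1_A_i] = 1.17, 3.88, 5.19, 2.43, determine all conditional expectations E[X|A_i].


For each cell A_i: E[X|A_i] = E[X*1_A_i] / P(A_i)
Step 1: E[X|A_1] = 1.17 / 0.3308 = 3.53688
Step 2: E[X|A_2] = 3.88 / 0.1429 = 27.151854
Step 3: E[X|A_3] = 5.19 / 0.1805 = 28.753463
Step 4: E[X|A_4] = 2.43 / 0.3458 = 7.027183
Verification: E[X] = sum E[X*1_A_i] = 1.17 + 3.88 + 5.19 + 2.43 = 12.67


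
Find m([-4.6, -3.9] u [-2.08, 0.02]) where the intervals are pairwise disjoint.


For pairwise disjoint intervals, m(union) = sum of lengths.
= (-3.9 - -4.6) + (0.02 - -2.08)
= 0.7 + 2.1
= 2.8


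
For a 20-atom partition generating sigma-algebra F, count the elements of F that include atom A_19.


Each element of F is a union of some subset S of the 20 atoms.
The element contains A_19 iff A_19 is in S.
So we count subsets S of {A_1,...,A_20} with A_19 in S: choose freely among the other 19 atoms.
Count = 2^(20-1) = 2^19 = 524288.


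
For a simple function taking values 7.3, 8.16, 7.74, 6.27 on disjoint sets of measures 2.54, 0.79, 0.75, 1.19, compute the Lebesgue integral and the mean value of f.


Step 1: Integral = sum(value_i * measure_i)
= 7.3*2.54 + 8.16*0.79 + 7.74*0.75 + 6.27*1.19
= 18.542 + 6.4464 + 5.805 + 7.4613
= 38.2547
Step 2: Total measure of domain = 2.54 + 0.79 + 0.75 + 1.19 = 5.27
Step 3: Average value = 38.2547 / 5.27 = 7.258956


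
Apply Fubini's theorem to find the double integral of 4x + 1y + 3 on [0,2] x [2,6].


By Fubini, integrate in x first, then y.
Step 1: Fix y, integrate over x in [0,2]:
  integral(4x + 1y + 3, x=0..2)
  = 4*(2^2 - 0^2)/2 + (1y + 3)*(2 - 0)
  = 8 + (1y + 3)*2
  = 8 + 2y + 6
  = 14 + 2y
Step 2: Integrate over y in [2,6]:
  integral(14 + 2y, y=2..6)
  = 14*4 + 2*(6^2 - 2^2)/2
  = 56 + 32
  = 88


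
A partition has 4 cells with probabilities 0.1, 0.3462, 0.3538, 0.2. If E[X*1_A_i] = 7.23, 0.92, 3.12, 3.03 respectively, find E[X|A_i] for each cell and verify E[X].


For each cell A_i: E[X|A_i] = E[X*1_A_i] / P(A_i)
Step 1: E[X|A_1] = 7.23 / 0.1 = 72.3
Step 2: E[X|A_2] = 0.92 / 0.3462 = 2.657423
Step 3: E[X|A_3] = 3.12 / 0.3538 = 8.818542
Step 4: E[X|A_4] = 3.03 / 0.2 = 15.15
Verification: E[X] = sum E[X*1_A_i] = 7.23 + 0.92 + 3.12 + 3.03 = 14.3


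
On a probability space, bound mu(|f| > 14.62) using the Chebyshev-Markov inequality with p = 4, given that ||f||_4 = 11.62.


Chebyshev/Markov inequality: mu(|f| > eps) <= (||f||_p / eps)^p
Step 1: ||f||_4 / eps = 11.62 / 14.62 = 0.794802
Step 2: Raise to power p = 4:
  (0.794802)^4 = 0.399057
Step 3: Therefore mu(|f| > 14.62) <= 0.399057


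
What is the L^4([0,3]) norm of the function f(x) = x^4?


Step 1: ||f||_4 = (integral_0^3 |x^4|^4 dx)^(1/4)
     = (integral_0^3 x^16 dx)^(1/4)
Step 2: integral_0^3 x^16 dx = [x^17/(17)] from 0 to 3 = 3^17/17
     = 129140163/17 = 7.596480e+06
Step 3: ||f||_4 = (7.596480e+06)^(1/4) = 52.49925


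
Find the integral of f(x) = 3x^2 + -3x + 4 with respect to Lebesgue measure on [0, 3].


The Lebesgue integral of a Riemann-integrable function agrees with the Riemann integral.
Antiderivative F(x) = (3/3)x^3 + (-3/2)x^2 + 4x
F(3) = (3/3)*3^3 + (-3/2)*3^2 + 4*3
     = (3/3)*27 + (-3/2)*9 + 4*3
     = 27 + -13.5 + 12
     = 25.5
F(0) = 0.0
Integral = F(3) - F(0) = 25.5 - 0.0 = 25.5


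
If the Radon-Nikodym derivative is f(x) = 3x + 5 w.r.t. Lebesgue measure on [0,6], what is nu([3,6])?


nu(A) = integral_A (dnu/dmu) dmu = integral_3^6 (3x + 5) dx
Step 1: Antiderivative F(x) = (3/2)x^2 + 5x
Step 2: F(6) = (3/2)*6^2 + 5*6 = 54 + 30 = 84
Step 3: F(3) = (3/2)*3^2 + 5*3 = 13.5 + 15 = 28.5
Step 4: nu([3,6]) = F(6) - F(3) = 84 - 28.5 = 55.5


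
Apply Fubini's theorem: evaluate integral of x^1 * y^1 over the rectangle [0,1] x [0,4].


By Fubini's theorem, the double integral factors as a product of single integrals:
Step 1: integral_0^1 x^1 dx = [x^2/2] from 0 to 1
     = 1^2/2 = 0.5
Step 2: integral_0^4 y^1 dy = [y^2/2] from 0 to 4
     = 4^2/2 = 8
Step 3: Double integral = 0.5 * 8 = 4


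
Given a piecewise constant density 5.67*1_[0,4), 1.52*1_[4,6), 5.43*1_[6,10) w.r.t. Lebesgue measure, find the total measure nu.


Integrate each piece of the Radon-Nikodym derivative:
Step 1: integral_0^4 5.67 dx = 5.67*(4-0) = 5.67*4 = 22.68
Step 2: integral_4^6 1.52 dx = 1.52*(6-4) = 1.52*2 = 3.04
Step 3: integral_6^10 5.43 dx = 5.43*(10-6) = 5.43*4 = 21.72
Total: 22.68 + 3.04 + 21.72 = 47.44


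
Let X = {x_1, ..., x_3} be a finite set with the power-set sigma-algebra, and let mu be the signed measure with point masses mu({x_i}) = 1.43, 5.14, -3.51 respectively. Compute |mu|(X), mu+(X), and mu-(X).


Step 1: Every measurable set is a union of atoms (the cells / points), so a Hahn decomposition is
  obtained by grouping atoms by sign: P = union of atoms with mu > 0, N = union of the remaining atoms.
  Atoms in P (indices): 1, 2;  atoms in N (indices): 3
  Positive values: 1.43, 5.14
  Negative values: -3.51
Step 2: mu+(X) = mu(P) = sum of positive atom values = 6.57
Step 3: mu-(X) = -mu(N) = sum of |negative atom values| = 3.51
Step 4: |mu|(X) = mu+(X) + mu-(X) = 6.57 + 3.51 = 10.08


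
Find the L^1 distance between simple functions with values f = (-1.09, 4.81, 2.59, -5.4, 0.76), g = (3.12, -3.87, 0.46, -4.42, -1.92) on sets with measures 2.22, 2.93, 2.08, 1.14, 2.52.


Step 1: Compute differences f_i - g_i:
  -1.09 - 3.12 = -4.21
  4.81 - -3.87 = 8.68
  2.59 - 0.46 = 2.13
  -5.4 - -4.42 = -0.98
  0.76 - -1.92 = 2.68
Step 2: Compute |diff|^1 * measure for each set:
  |-4.21|^1 * 2.22 = 4.21 * 2.22 = 9.3462
  |8.68|^1 * 2.93 = 8.68 * 2.93 = 25.4324
  |2.13|^1 * 2.08 = 2.13 * 2.08 = 4.4304
  |-0.98|^1 * 1.14 = 0.98 * 1.14 = 1.1172
  |2.68|^1 * 2.52 = 2.68 * 2.52 = 6.7536
Step 3: Sum = 47.0798
Step 4: ||f-g||_1 = (47.0798)^(1/1) = 47.0798


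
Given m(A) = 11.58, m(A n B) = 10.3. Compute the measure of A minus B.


m(A \ B) = m(A) - m(A n B)
= 11.58 - 10.3
= 1.28


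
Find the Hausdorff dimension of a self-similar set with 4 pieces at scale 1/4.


For a self-similar set with N copies scaled by 1/r:
dim_H = log(N)/log(r) = log(4)/log(4)
= 1.386294/1.386294
= 1


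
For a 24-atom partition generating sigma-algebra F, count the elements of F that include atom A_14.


Each element of F is a union of some subset S of the 24 atoms.
The element contains A_14 iff A_14 is in S.
So we count subsets S of {A_1,...,A_24} with A_14 in S: choose freely among the other 23 atoms.
Count = 2^(24-1) = 2^23 = 8388608.


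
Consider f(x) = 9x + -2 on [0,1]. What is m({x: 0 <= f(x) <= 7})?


f^(-1)([0, 7]) = {x : 0 <= 9x + -2 <= 7}
Solving: (0 - -2)/9 <= x <= (7 - -2)/9
= [0.222222, 1]
Intersecting with [0,1]: [0.222222, 1]
Measure = 1 - 0.222222 = 0.777778


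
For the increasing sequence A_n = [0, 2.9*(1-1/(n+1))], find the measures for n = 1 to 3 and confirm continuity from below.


By continuity of measure from below: if A_n increases to A, then m(A_n) -> m(A).
Here A = [0, 2.9], so m(A) = 2.9
Step 1: a_1 = 2.9*(1 - 1/2) = 1.45, m(A_1) = 1.45
Step 2: a_2 = 2.9*(1 - 1/3) = 1.9333, m(A_2) = 1.9333
Step 3: a_3 = 2.9*(1 - 1/4) = 2.175, m(A_3) = 2.175
Limit: m(A_n) -> m([0,2.9]) = 2.9


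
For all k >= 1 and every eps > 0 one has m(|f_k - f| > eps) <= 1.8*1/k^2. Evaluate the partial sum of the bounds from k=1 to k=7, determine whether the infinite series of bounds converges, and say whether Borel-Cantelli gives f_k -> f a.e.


Step 1: List the terms 1.8*1/k^2 for k = 1 to 7:
  k=1: 1.8
  k=2: 0.45
  k=3: 0.2
  k=4: 0.1125
  k=5: 0.072
  k=6: 0.05
  k=7: 0.036735
Step 2: Partial sum = 1.8 + 0.45 + 0.2 + 0.1125 + 0.072 + 0.05 + 0.036735
     = 2.721235
Step 3: The full series sum_(k>=1) 1.8*1/k^2 converges (p-series with p = 2 > 1; a constant multiple of a convergent series converges).
Step 4: Fix eps > 0. Since sum_k m(|f_k - f| > eps) < infinity, the Borel-Cantelli lemma gives
        m(limsup_k {|f_k - f| > eps}) = 0, i.e. for a.e. x, |f_k(x) - f(x)| <= eps for all large k.
        Applying this with eps = 1/j for j = 1, 2, ... and intersecting the countably many full-measure sets,
        for a.e. x we get limsup_k |f_k(x) - f(x)| <= 1/j for every j, hence f_k -> f almost everywhere.
Conclusion: series converges; Borel-Cantelli yields f_k -> f a.e.


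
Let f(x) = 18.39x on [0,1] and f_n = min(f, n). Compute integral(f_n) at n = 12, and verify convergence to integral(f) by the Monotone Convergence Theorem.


f(x) = 18.39x on [0,1]; f_n(x) = min(18.39x, n). At n = 12:
Step 1: f(x) reaches 12 at x = 12/18.39 = 0.652529
Step 2: integral(f_12) = integral(18.39x, 0, 0.652529) + integral(12, 0.652529, 1)
       = 18.39*0.652529^2/2 + 12*(1 - 0.652529)
       = 3.915171 + 4.169657
       = 8.084829
Step 3: As n -> infinity, f_n increases to f, so by MCT integral(f_n) -> integral(f) = 18.39/2 = 9.195.
Convergence: integral(f_12) = 8.084829 -> 9.195 as n -> infinity


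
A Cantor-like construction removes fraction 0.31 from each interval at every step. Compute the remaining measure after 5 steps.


Step 1: At each step, fraction remaining = 1 - 0.31 = 0.69
Step 2: After 5 steps, measure = (0.69)^5
Step 3: Computing the power step by step:
  After step 1: 0.69
  After step 2: 0.4761
  After step 3: 0.328509
  After step 4: 0.226671
  After step 5: 0.156403
Result = 0.156403


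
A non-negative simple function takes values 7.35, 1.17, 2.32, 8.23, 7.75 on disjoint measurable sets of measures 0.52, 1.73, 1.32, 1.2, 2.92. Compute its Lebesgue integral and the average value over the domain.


Step 1: Integral = sum(value_i * measure_i)
= 7.35*0.52 + 1.17*1.73 + 2.32*1.32 + 8.23*1.2 + 7.75*2.92
= 3.822 + 2.0241 + 3.0624 + 9.876 + 22.63
= 41.4145
Step 2: Total measure of domain = 0.52 + 1.73 + 1.32 + 1.2 + 2.92 = 7.69
Step 3: Average value = 41.4145 / 7.69 = 5.385501


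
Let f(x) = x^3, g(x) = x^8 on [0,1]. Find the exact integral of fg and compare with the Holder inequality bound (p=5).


Step 1: Exact integral of f*g = integral(x^11, 0, 1) = 1/12
     = 0.083333
Step 2: Holder bound with p=5, q=1.25:
  ||f||_p = (integral x^15 dx)^(1/5) = (1/16)^(1/5) = 0.574349
  ||g||_q = (integral x^10 dx)^(1/1.25) = (1/11)^(1/1.25) = 0.146854
Step 3: Holder bound = ||f||_p * ||g||_q = 0.574349 * 0.146854 = 0.084345
Verification: 0.083333 <= 0.084345 (Holder holds)


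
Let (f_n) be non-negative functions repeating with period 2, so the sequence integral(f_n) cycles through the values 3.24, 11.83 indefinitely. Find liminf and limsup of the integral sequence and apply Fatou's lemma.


The sequence (integral(f_n)) is periodic with period 2, repeating the values 3.24, 11.83 indefinitely.
Step 1: For a periodic sequence, every tail (a_m, a_(m+1), ...) contains all 2 period values infinitely often.
Step 2: Hence inf of every tail = min of the period values = min(3.24, 11.83) = 3.24.
        liminf_n integral(f_n) = sup over m of (inf of tail from m) = 3.24.
Step 3: Similarly sup of every tail = max of the period values = 11.83.
        limsup_n integral(f_n) = 11.83.
Step 4: Fatou's lemma: integral(liminf_n f_n) <= liminf_n integral(f_n) = 3.24.
        So the integral of the pointwise liminf is at most 3.24.


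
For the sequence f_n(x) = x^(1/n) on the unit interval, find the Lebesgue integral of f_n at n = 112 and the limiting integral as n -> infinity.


At n = 112: f_112(x) = x^(1/112).
Step 1: integral(x^(1/112), 0, 1) = [x^(1/112+1) / (1/112+1)] from 0 to 1
     = 1 / (1/112 + 1) = 1 / ((112+1)/112) = 112/(112+1)
     = 112/113 = 0.99115
Step 2: As n -> infinity, f_n(x) = x^(1/n) -> 1 for x in (0,1], and f_n is increasing in n.
By MCT, lim_n integral(f_n) = integral(lim_n f_n) = integral(1, 0, 1) = 1.
Step 3: Verify convergence: 112/113 = 0.99115 -> 1


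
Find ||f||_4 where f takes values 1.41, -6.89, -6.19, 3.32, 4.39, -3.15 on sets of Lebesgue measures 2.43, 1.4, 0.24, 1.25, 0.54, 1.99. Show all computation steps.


Step 1: Compute |f_i|^4 for each value:
  |1.41|^4 = 3.952542
  |-6.89|^4 = 2253.600278
  |-6.19|^4 = 1468.123519
  |3.32|^4 = 121.493302
  |4.39|^4 = 371.413838
  |-3.15|^4 = 98.456006
Step 2: Multiply by measures and sum:
  3.952542 * 2.43 = 9.604676
  2253.600278 * 1.4 = 3155.04039
  1468.123519 * 0.24 = 352.349645
  121.493302 * 1.25 = 151.866627
  371.413838 * 0.54 = 200.563473
  98.456006 * 1.99 = 195.927452
Sum = 9.604676 + 3155.04039 + 352.349645 + 151.866627 + 200.563473 + 195.927452 = 4065.352263
Step 3: Take the p-th root:
||f||_4 = (4065.352263)^(1/4) = 7.984993


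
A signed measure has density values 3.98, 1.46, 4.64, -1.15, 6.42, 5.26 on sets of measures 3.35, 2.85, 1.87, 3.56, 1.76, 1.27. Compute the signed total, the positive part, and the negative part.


Step 1: Compute signed measure on each set:
  Set 1: 3.98 * 3.35 = 13.333
  Set 2: 1.46 * 2.85 = 4.161
  Set 3: 4.64 * 1.87 = 8.6768
  Set 4: -1.15 * 3.56 = -4.094
  Set 5: 6.42 * 1.76 = 11.2992
  Set 6: 5.26 * 1.27 = 6.6802
Step 2: Total signed measure = (13.333) + (4.161) + (8.6768) + (-4.094) + (11.2992) + (6.6802)
     = 40.0562
Step 3: Positive part mu+(X) = sum of positive contributions = 44.1502
Step 4: Negative part mu-(X) = |sum of negative contributions| = 4.094


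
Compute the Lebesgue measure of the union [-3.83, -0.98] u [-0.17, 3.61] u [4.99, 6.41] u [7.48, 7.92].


For pairwise disjoint intervals, m(union) = sum of lengths.
= (-0.98 - -3.83) + (3.61 - -0.17) + (6.41 - 4.99) + (7.92 - 7.48)
= 2.85 + 3.78 + 1.42 + 0.44
= 8.49


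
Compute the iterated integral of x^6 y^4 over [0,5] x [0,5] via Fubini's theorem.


By Fubini's theorem, the double integral factors as a product of single integrals:
Step 1: integral_0^5 x^6 dx = [x^7/7] from 0 to 5
     = 5^7/7 = 11160.714286
Step 2: integral_0^5 y^4 dy = [y^5/5] from 0 to 5
     = 5^5/5 = 625
Step 3: Double integral = 11160.714286 * 625 = 6.975446e+06


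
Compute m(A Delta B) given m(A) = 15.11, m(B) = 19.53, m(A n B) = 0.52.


m(A Delta B) = m(A) + m(B) - 2*m(A n B)
= 15.11 + 19.53 - 2*0.52
= 15.11 + 19.53 - 1.04
= 33.6


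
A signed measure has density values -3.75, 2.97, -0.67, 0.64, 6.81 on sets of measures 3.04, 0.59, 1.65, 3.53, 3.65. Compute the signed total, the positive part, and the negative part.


Step 1: Compute signed measure on each set:
  Set 1: -3.75 * 3.04 = -11.4
  Set 2: 2.97 * 0.59 = 1.7523
  Set 3: -0.67 * 1.65 = -1.1055
  Set 4: 0.64 * 3.53 = 2.2592
  Set 5: 6.81 * 3.65 = 24.8565
Step 2: Total signed measure = (-11.4) + (1.7523) + (-1.1055) + (2.2592) + (24.8565)
     = 16.3625
Step 3: Positive part mu+(X) = sum of positive contributions = 28.868
Step 4: Negative part mu-(X) = |sum of negative contributions| = 12.5055


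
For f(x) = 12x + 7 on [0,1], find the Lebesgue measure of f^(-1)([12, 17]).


f^(-1)([12, 17]) = {x : 12 <= 12x + 7 <= 17}
Solving: (12 - 7)/12 <= x <= (17 - 7)/12
= [0.416667, 0.833333]
Intersecting with [0,1]: [0.416667, 0.833333]
Measure = 0.833333 - 0.416667 = 0.416667


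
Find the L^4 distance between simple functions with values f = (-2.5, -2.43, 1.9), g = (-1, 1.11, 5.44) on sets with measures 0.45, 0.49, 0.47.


Step 1: Compute differences f_i - g_i:
  -2.5 - -1 = -1.5
  -2.43 - 1.11 = -3.54
  1.9 - 5.44 = -3.54
Step 2: Compute |diff|^4 * measure for each set:
  |-1.5|^4 * 0.45 = 5.0625 * 0.45 = 2.278125
  |-3.54|^4 * 0.49 = 157.040999 * 0.49 = 76.950089
  |-3.54|^4 * 0.47 = 157.040999 * 0.47 = 73.809269
Step 3: Sum = 153.037484
Step 4: ||f-g||_4 = (153.037484)^(1/4) = 3.517219


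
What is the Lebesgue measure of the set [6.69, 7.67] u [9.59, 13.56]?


For pairwise disjoint intervals, m(union) = sum of lengths.
= (7.67 - 6.69) + (13.56 - 9.59)
= 0.98 + 3.97
= 4.95


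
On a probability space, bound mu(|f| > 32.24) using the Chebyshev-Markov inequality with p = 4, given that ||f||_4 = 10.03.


Chebyshev/Markov inequality: mu(|f| > eps) <= (||f||_p / eps)^p
Step 1: ||f||_4 / eps = 10.03 / 32.24 = 0.311104
Step 2: Raise to power p = 4:
  (0.311104)^4 = 0.009367
Step 3: Therefore mu(|f| > 32.24) <= 0.009367


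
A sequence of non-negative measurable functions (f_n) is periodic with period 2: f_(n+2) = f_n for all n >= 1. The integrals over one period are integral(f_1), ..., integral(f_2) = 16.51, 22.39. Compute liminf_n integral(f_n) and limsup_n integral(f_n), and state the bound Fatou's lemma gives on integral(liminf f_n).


The sequence (integral(f_n)) is periodic with period 2, repeating the values 16.51, 22.39 indefinitely.
Step 1: For a periodic sequence, every tail (a_m, a_(m+1), ...) contains all 2 period values infinitely often.
Step 2: Hence inf of every tail = min of the period values = min(16.51, 22.39) = 16.51.
        liminf_n integral(f_n) = sup over m of (inf of tail from m) = 16.51.
Step 3: Similarly sup of every tail = max of the period values = 22.39.
        limsup_n integral(f_n) = 22.39.
Step 4: Fatou's lemma: integral(liminf_n f_n) <= liminf_n integral(f_n) = 16.51.
        So the integral of the pointwise liminf is at most 16.51.


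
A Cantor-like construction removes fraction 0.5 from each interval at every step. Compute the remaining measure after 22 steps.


Step 1: At each step, fraction remaining = 1 - 0.5 = 0.5
Step 2: After 22 steps, measure = (0.5)^22
Result = 2.384186e-07


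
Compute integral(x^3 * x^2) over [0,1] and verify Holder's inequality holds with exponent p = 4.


Step 1: Exact integral of f*g = integral(x^5, 0, 1) = 1/6
     = 0.166667
Step 2: Holder bound with p=4, q=1.333333:
  ||f||_p = (integral x^12 dx)^(1/4) = (1/13)^(1/4) = 0.52664
  ||g||_q = (integral x^2.666667 dx)^(1/1.333333) = (1/3.666667)^(1/1.333333) = 0.377395
Step 3: Holder bound = ||f||_p * ||g||_q = 0.52664 * 0.377395 = 0.198752
Verification: 0.166667 <= 0.198752 (Holder holds)


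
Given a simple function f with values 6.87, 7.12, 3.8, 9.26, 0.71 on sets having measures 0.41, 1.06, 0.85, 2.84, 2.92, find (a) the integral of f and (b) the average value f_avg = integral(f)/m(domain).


Step 1: Integral = sum(value_i * measure_i)
= 6.87*0.41 + 7.12*1.06 + 3.8*0.85 + 9.26*2.84 + 0.71*2.92
= 2.8167 + 7.5472 + 3.23 + 26.2984 + 2.0732
= 41.9655
Step 2: Total measure of domain = 0.41 + 1.06 + 0.85 + 2.84 + 2.92 = 8.08
Step 3: Average value = 41.9655 / 8.08 = 5.19375


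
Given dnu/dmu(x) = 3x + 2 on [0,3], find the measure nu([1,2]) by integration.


nu(A) = integral_A (dnu/dmu) dmu = integral_1^2 (3x + 2) dx
Step 1: Antiderivative F(x) = (3/2)x^2 + 2x
Step 2: F(2) = (3/2)*2^2 + 2*2 = 6 + 4 = 10
Step 3: F(1) = (3/2)*1^2 + 2*1 = 1.5 + 2 = 3.5
Step 4: nu([1,2]) = F(2) - F(1) = 10 - 3.5 = 6.5


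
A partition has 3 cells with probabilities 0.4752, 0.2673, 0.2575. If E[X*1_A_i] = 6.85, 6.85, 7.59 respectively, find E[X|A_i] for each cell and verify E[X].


For each cell A_i: E[X|A_i] = E[X*1_A_i] / P(A_i)
Step 1: E[X|A_1] = 6.85 / 0.4752 = 14.414983
Step 2: E[X|A_2] = 6.85 / 0.2673 = 25.626637
Step 3: E[X|A_3] = 7.59 / 0.2575 = 29.475728
Verification: E[X] = sum E[X*1_A_i] = 6.85 + 6.85 + 7.59 = 21.29


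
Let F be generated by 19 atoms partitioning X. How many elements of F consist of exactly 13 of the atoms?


Each element of F is a union of some subset of the 19 atoms.
Elements that are unions of exactly 13 atoms correspond to 13-element subsets of the 19 atoms.
Count = C(19, 13) = 19! / (13! * 6!) = 27132.


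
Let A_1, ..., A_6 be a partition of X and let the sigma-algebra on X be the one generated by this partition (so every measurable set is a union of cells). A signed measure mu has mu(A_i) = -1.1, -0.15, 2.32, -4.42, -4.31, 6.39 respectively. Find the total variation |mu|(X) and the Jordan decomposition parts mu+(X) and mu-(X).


Step 1: Every measurable set is a union of atoms (the cells / points), so a Hahn decomposition is
  obtained by grouping atoms by sign: P = union of atoms with mu > 0, N = union of the remaining atoms.
  Atoms in P (indices): 3, 6;  atoms in N (indices): 1, 2, 4, 5
  Positive values: 2.32, 6.39
  Negative values: -1.1, -0.15, -4.42, -4.31
Step 2: mu+(X) = mu(P) = sum of positive atom values = 8.71
Step 3: mu-(X) = -mu(N) = sum of |negative atom values| = 9.98
Step 4: |mu|(X) = mu+(X) + mu-(X) = 8.71 + 9.98 = 18.69


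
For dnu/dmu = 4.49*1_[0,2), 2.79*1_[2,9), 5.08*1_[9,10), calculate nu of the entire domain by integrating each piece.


Integrate each piece of the Radon-Nikodym derivative:
Step 1: integral_0^2 4.49 dx = 4.49*(2-0) = 4.49*2 = 8.98
Step 2: integral_2^9 2.79 dx = 2.79*(9-2) = 2.79*7 = 19.53
Step 3: integral_9^10 5.08 dx = 5.08*(10-9) = 5.08*1 = 5.08
Total: 8.98 + 19.53 + 5.08 = 33.59


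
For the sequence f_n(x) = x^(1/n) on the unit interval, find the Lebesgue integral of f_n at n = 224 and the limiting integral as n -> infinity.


At n = 224: f_224(x) = x^(1/224).
Step 1: integral(x^(1/224), 0, 1) = [x^(1/224+1) / (1/224+1)] from 0 to 1
     = 1 / (1/224 + 1) = 1 / ((224+1)/224) = 224/(224+1)
     = 224/225 = 0.995556
Step 2: As n -> infinity, f_n(x) = x^(1/n) -> 1 for x in (0,1], and f_n is increasing in n.
By MCT, lim_n integral(f_n) = integral(lim_n f_n) = integral(1, 0, 1) = 1.
Step 3: Verify convergence: 224/225 = 0.995556 -> 1


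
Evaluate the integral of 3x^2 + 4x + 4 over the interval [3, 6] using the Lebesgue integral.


The Lebesgue integral of a Riemann-integrable function agrees with the Riemann integral.
Antiderivative F(x) = (3/3)x^3 + (4/2)x^2 + 4x
F(6) = (3/3)*6^3 + (4/2)*6^2 + 4*6
     = (3/3)*216 + (4/2)*36 + 4*6
     = 216 + 72 + 24
     = 312
F(3) = 57
Integral = F(6) - F(3) = 312 - 57 = 255


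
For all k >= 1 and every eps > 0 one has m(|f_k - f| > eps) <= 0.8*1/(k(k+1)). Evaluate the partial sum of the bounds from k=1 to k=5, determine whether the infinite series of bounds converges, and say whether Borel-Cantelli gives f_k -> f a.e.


Step 1: List the terms 0.8*1/(k(k+1)) for k = 1 to 5:
  k=1: 0.4
  k=2: 0.133333
  k=3: 0.066667
  k=4: 0.04
  k=5: 0.026667
Step 2: Partial sum = 0.4 + 0.133333 + 0.066667 + 0.04 + 0.026667
     = 0.666667
Step 3: The full series sum_(k>=1) 0.8*1/(k(k+1)) converges (telescoping series sum 1/(k(k+1)) = 1; a constant multiple of a convergent series converges).
Step 4: Fix eps > 0. Since sum_k m(|f_k - f| > eps) < infinity, the Borel-Cantelli lemma gives
        m(limsup_k {|f_k - f| > eps}) = 0, i.e. for a.e. x, |f_k(x) - f(x)| <= eps for all large k.
        Applying this with eps = 1/j for j = 1, 2, ... and intersecting the countably many full-measure sets,
        for a.e. x we get limsup_k |f_k(x) - f(x)| <= 1/j for every j, hence f_k -> f almost everywhere.
Conclusion: series converges; Borel-Cantelli yields f_k -> f a.e.


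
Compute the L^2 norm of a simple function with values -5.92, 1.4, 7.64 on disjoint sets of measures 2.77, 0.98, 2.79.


Step 1: Compute |f_i|^2 for each value:
  |-5.92|^2 = 35.0464
  |1.4|^2 = 1.96
  |7.64|^2 = 58.3696
Step 2: Multiply by measures and sum:
  35.0464 * 2.77 = 97.078528
  1.96 * 0.98 = 1.9208
  58.3696 * 2.79 = 162.851184
Sum = 97.078528 + 1.9208 + 162.851184 = 261.850512
Step 3: Take the p-th root:
||f||_2 = (261.850512)^(1/2) = 16.181796


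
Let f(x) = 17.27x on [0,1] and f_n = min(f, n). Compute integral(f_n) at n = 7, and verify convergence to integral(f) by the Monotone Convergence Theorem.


f(x) = 17.27x on [0,1]; f_n(x) = min(17.27x, n). At n = 7:
Step 1: f(x) reaches 7 at x = 7/17.27 = 0.405327
Step 2: integral(f_7) = integral(17.27x, 0, 0.405327) + integral(7, 0.405327, 1)
       = 17.27*0.405327^2/2 + 7*(1 - 0.405327)
       = 1.418645 + 4.16271
       = 5.581355
Step 3: As n -> infinity, f_n increases to f, so by MCT integral(f_n) -> integral(f) = 17.27/2 = 8.635.
Convergence: integral(f_7) = 5.581355 -> 8.635 as n -> infinity


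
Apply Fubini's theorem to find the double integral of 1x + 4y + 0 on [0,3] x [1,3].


By Fubini, integrate in x first, then y.
Step 1: Fix y, integrate over x in [0,3]:
  integral(1x + 4y + 0, x=0..3)
  = 1*(3^2 - 0^2)/2 + (4y + 0)*(3 - 0)
  = 4.5 + (4y + 0)*3
  = 4.5 + 12y + 0
  = 4.5 + 12y
Step 2: Integrate over y in [1,3]:
  integral(4.5 + 12y, y=1..3)
  = 4.5*2 + 12*(3^2 - 1^2)/2
  = 9 + 48
  = 57


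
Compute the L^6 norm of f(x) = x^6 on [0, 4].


Step 1: ||f||_6 = (integral_0^4 |x^6|^6 dx)^(1/6)
     = (integral_0^4 x^36 dx)^(1/6)
Step 2: integral_0^4 x^36 dx = [x^37/(37)] from 0 to 4 = 4^37/37
     = 18889465931478580854784/37 = 5.105261e+20
Step 3: ||f||_6 = (5.105261e+20)^(1/6) = 2827.068463


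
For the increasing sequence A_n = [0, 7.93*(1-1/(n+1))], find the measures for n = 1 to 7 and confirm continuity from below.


By continuity of measure from below: if A_n increases to A, then m(A_n) -> m(A).
Here A = [0, 7.93], so m(A) = 7.93
Step 1: a_1 = 7.93*(1 - 1/2) = 3.965, m(A_1) = 3.965
Step 2: a_2 = 7.93*(1 - 1/3) = 5.2867, m(A_2) = 5.2867
Step 3: a_3 = 7.93*(1 - 1/4) = 5.9475, m(A_3) = 5.9475
Step 4: a_4 = 7.93*(1 - 1/5) = 6.344, m(A_4) = 6.344
Step 5: a_5 = 7.93*(1 - 1/6) = 6.6083, m(A_5) = 6.6083
Step 6: a_6 = 7.93*(1 - 1/7) = 6.7971, m(A_6) = 6.7971
Step 7: a_7 = 7.93*(1 - 1/8) = 6.9387, m(A_7) = 6.9387
Limit: m(A_n) -> m([0,7.93]) = 7.93


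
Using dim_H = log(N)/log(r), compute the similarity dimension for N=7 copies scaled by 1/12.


For a self-similar set with N copies scaled by 1/r:
dim_H = log(N)/log(r) = log(7)/log(12)
= 1.94591/2.484907
= 0.783092


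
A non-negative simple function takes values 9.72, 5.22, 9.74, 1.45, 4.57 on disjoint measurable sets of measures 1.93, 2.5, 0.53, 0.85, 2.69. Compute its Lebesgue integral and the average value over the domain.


Step 1: Integral = sum(value_i * measure_i)
= 9.72*1.93 + 5.22*2.5 + 9.74*0.53 + 1.45*0.85 + 4.57*2.69
= 18.7596 + 13.05 + 5.1622 + 1.2325 + 12.2933
= 50.4976
Step 2: Total measure of domain = 1.93 + 2.5 + 0.53 + 0.85 + 2.69 = 8.5
Step 3: Average value = 50.4976 / 8.5 = 5.940894


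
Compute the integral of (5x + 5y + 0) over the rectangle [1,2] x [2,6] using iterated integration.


By Fubini, integrate in x first, then y.
Step 1: Fix y, integrate over x in [1,2]:
  integral(5x + 5y + 0, x=1..2)
  = 5*(2^2 - 1^2)/2 + (5y + 0)*(2 - 1)
  = 7.5 + (5y + 0)*1
  = 7.5 + 5y + 0
  = 7.5 + 5y
Step 2: Integrate over y in [2,6]:
  integral(7.5 + 5y, y=2..6)
  = 7.5*4 + 5*(6^2 - 2^2)/2
  = 30 + 80
  = 110


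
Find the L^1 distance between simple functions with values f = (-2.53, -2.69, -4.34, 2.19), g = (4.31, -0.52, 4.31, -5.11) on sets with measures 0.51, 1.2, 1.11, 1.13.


Step 1: Compute differences f_i - g_i:
  -2.53 - 4.31 = -6.84
  -2.69 - -0.52 = -2.17
  -4.34 - 4.31 = -8.65
  2.19 - -5.11 = 7.3
Step 2: Compute |diff|^1 * measure for each set:
  |-6.84|^1 * 0.51 = 6.84 * 0.51 = 3.4884
  |-2.17|^1 * 1.2 = 2.17 * 1.2 = 2.604
  |-8.65|^1 * 1.11 = 8.65 * 1.11 = 9.6015
  |7.3|^1 * 1.13 = 7.3 * 1.13 = 8.249
Step 3: Sum = 23.9429
Step 4: ||f-g||_1 = (23.9429)^(1/1) = 23.9429


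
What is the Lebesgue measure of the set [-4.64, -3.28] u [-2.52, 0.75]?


For pairwise disjoint intervals, m(union) = sum of lengths.
= (-3.28 - -4.64) + (0.75 - -2.52)
= 1.36 + 3.27
= 4.63


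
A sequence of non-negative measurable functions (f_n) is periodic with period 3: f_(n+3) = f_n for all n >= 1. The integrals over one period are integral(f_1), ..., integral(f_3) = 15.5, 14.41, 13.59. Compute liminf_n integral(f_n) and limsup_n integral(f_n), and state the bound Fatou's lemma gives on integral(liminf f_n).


The sequence (integral(f_n)) is periodic with period 3, repeating the values 15.5, 14.41, 13.59 indefinitely.
Step 1: For a periodic sequence, every tail (a_m, a_(m+1), ...) contains all 3 period values infinitely often.
Step 2: Hence inf of every tail = min of the period values = min(15.5, 14.41, 13.59) = 13.59.
        liminf_n integral(f_n) = sup over m of (inf of tail from m) = 13.59.
Step 3: Similarly sup of every tail = max of the period values = 15.5.
        limsup_n integral(f_n) = 15.5.
Step 4: Fatou's lemma: integral(liminf_n f_n) <= liminf_n integral(f_n) = 13.59.
        So the integral of the pointwise liminf is at most 13.59.


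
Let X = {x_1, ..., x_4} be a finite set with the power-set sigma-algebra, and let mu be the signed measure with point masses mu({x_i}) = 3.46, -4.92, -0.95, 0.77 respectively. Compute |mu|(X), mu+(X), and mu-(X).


Step 1: Every measurable set is a union of atoms (the cells / points), so a Hahn decomposition is
  obtained by grouping atoms by sign: P = union of atoms with mu > 0, N = union of the remaining atoms.
  Atoms in P (indices): 1, 4;  atoms in N (indices): 2, 3
  Positive values: 3.46, 0.77
  Negative values: -4.92, -0.95
Step 2: mu+(X) = mu(P) = sum of positive atom values = 4.23
Step 3: mu-(X) = -mu(N) = sum of |negative atom values| = 5.87
Step 4: |mu|(X) = mu+(X) + mu-(X) = 4.23 + 5.87 = 10.1


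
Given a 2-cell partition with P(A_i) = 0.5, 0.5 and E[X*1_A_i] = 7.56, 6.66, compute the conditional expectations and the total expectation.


For each cell A_i: E[X|A_i] = E[X*1_A_i] / P(A_i)
Step 1: E[X|A_1] = 7.56 / 0.5 = 15.12
Step 2: E[X|A_2] = 6.66 / 0.5 = 13.32
Verification: E[X] = sum E[X*1_A_i] = 7.56 + 6.66 = 14.22


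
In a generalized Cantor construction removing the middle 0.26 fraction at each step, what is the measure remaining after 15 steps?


Step 1: At each step, fraction remaining = 1 - 0.26 = 0.74
Step 2: After 15 steps, measure = (0.74)^15
Result = 0.010926


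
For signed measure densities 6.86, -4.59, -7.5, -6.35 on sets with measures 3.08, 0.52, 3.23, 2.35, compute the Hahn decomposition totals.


Step 1: Compute signed measure on each set:
  Set 1: 6.86 * 3.08 = 21.1288
  Set 2: -4.59 * 0.52 = -2.3868
  Set 3: -7.5 * 3.23 = -24.225
  Set 4: -6.35 * 2.35 = -14.9225
Step 2: Total signed measure = (21.1288) + (-2.3868) + (-24.225) + (-14.9225)
     = -20.4055
Step 3: Positive part mu+(X) = sum of positive contributions = 21.1288
Step 4: Negative part mu-(X) = |sum of negative contributions| = 41.5343


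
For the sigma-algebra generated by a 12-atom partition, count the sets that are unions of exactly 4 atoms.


Each element of F is a union of some subset of the 12 atoms.
Elements that are unions of exactly 4 atoms correspond to 4-element subsets of the 12 atoms.
Count = C(12, 4) = 12! / (4! * 8!) = 495.


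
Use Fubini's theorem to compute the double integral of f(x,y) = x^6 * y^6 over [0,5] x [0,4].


By Fubini's theorem, the double integral factors as a product of single integrals:
Step 1: integral_0^5 x^6 dx = [x^7/7] from 0 to 5
     = 5^7/7 = 11160.714286
Step 2: integral_0^4 y^6 dy = [y^7/7] from 0 to 4
     = 4^7/7 = 2340.571429
Step 3: Double integral = 11160.714286 * 2340.571429 = 2.612245e+07


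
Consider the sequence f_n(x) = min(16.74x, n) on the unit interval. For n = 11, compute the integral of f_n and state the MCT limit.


f(x) = 16.74x on [0,1]; f_n(x) = min(16.74x, n). At n = 11:
Step 1: f(x) reaches 11 at x = 11/16.74 = 0.657109
Step 2: integral(f_11) = integral(16.74x, 0, 0.657109) + integral(11, 0.657109, 1)
       = 16.74*0.657109^2/2 + 11*(1 - 0.657109)
       = 3.614098 + 3.771804
       = 7.385902
Step 3: As n -> infinity, f_n increases to f, so by MCT integral(f_n) -> integral(f) = 16.74/2 = 8.37.
Convergence: integral(f_11) = 7.385902 -> 8.37 as n -> infinity


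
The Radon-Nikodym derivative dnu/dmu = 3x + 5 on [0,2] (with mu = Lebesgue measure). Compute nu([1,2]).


nu(A) = integral_A (dnu/dmu) dmu = integral_1^2 (3x + 5) dx
Step 1: Antiderivative F(x) = (3/2)x^2 + 5x
Step 2: F(2) = (3/2)*2^2 + 5*2 = 6 + 10 = 16
Step 3: F(1) = (3/2)*1^2 + 5*1 = 1.5 + 5 = 6.5
Step 4: nu([1,2]) = F(2) - F(1) = 16 - 6.5 = 9.5


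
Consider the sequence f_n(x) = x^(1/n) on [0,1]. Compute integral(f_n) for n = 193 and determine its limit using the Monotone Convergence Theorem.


At n = 193: f_193(x) = x^(1/193).
Step 1: integral(x^(1/193), 0, 1) = [x^(1/193+1) / (1/193+1)] from 0 to 1
     = 1 / (1/193 + 1) = 1 / ((193+1)/193) = 193/(193+1)
     = 193/194 = 0.994845
Step 2: As n -> infinity, f_n(x) = x^(1/n) -> 1 for x in (0,1], and f_n is increasing in n.
By MCT, lim_n integral(f_n) = integral(lim_n f_n) = integral(1, 0, 1) = 1.
Step 3: Verify convergence: 193/194 = 0.994845 -> 1
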